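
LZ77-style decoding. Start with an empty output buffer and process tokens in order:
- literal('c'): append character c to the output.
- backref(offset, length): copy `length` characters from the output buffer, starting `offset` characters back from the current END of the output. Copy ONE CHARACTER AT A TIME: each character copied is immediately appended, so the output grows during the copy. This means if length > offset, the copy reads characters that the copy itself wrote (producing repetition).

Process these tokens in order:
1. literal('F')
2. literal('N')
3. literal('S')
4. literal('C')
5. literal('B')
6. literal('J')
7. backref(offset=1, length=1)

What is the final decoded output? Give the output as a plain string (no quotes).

Answer: FNSCBJJ

Derivation:
Token 1: literal('F'). Output: "F"
Token 2: literal('N'). Output: "FN"
Token 3: literal('S'). Output: "FNS"
Token 4: literal('C'). Output: "FNSC"
Token 5: literal('B'). Output: "FNSCB"
Token 6: literal('J'). Output: "FNSCBJ"
Token 7: backref(off=1, len=1). Copied 'J' from pos 5. Output: "FNSCBJJ"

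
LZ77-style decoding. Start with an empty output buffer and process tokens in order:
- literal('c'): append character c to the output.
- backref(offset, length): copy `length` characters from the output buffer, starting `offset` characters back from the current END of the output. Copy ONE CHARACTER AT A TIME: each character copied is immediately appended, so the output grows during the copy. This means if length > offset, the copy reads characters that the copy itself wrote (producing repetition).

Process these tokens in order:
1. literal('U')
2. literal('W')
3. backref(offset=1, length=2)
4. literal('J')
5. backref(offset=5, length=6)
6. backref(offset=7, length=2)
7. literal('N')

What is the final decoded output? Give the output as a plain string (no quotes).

Answer: UWWWJUWWWJUJUN

Derivation:
Token 1: literal('U'). Output: "U"
Token 2: literal('W'). Output: "UW"
Token 3: backref(off=1, len=2) (overlapping!). Copied 'WW' from pos 1. Output: "UWWW"
Token 4: literal('J'). Output: "UWWWJ"
Token 5: backref(off=5, len=6) (overlapping!). Copied 'UWWWJU' from pos 0. Output: "UWWWJUWWWJU"
Token 6: backref(off=7, len=2). Copied 'JU' from pos 4. Output: "UWWWJUWWWJUJU"
Token 7: literal('N'). Output: "UWWWJUWWWJUJUN"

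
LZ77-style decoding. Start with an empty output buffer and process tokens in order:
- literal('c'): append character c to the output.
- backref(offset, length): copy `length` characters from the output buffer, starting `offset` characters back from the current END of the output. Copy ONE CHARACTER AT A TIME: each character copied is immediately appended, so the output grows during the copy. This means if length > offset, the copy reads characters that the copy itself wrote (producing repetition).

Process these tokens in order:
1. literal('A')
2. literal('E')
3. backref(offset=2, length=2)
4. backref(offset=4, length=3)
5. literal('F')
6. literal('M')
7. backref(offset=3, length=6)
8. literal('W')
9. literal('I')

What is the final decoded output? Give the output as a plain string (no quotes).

Token 1: literal('A'). Output: "A"
Token 2: literal('E'). Output: "AE"
Token 3: backref(off=2, len=2). Copied 'AE' from pos 0. Output: "AEAE"
Token 4: backref(off=4, len=3). Copied 'AEA' from pos 0. Output: "AEAEAEA"
Token 5: literal('F'). Output: "AEAEAEAF"
Token 6: literal('M'). Output: "AEAEAEAFM"
Token 7: backref(off=3, len=6) (overlapping!). Copied 'AFMAFM' from pos 6. Output: "AEAEAEAFMAFMAFM"
Token 8: literal('W'). Output: "AEAEAEAFMAFMAFMW"
Token 9: literal('I'). Output: "AEAEAEAFMAFMAFMWI"

Answer: AEAEAEAFMAFMAFMWI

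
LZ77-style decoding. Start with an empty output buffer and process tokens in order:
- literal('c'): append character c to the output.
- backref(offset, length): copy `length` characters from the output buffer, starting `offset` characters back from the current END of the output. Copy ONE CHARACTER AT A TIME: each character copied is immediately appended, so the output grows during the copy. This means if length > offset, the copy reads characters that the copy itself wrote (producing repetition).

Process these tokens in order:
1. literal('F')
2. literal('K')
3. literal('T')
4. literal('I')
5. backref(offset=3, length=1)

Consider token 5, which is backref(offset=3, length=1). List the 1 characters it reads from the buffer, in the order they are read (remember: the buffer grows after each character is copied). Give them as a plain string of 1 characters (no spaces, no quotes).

Answer: K

Derivation:
Token 1: literal('F'). Output: "F"
Token 2: literal('K'). Output: "FK"
Token 3: literal('T'). Output: "FKT"
Token 4: literal('I'). Output: "FKTI"
Token 5: backref(off=3, len=1). Buffer before: "FKTI" (len 4)
  byte 1: read out[1]='K', append. Buffer now: "FKTIK"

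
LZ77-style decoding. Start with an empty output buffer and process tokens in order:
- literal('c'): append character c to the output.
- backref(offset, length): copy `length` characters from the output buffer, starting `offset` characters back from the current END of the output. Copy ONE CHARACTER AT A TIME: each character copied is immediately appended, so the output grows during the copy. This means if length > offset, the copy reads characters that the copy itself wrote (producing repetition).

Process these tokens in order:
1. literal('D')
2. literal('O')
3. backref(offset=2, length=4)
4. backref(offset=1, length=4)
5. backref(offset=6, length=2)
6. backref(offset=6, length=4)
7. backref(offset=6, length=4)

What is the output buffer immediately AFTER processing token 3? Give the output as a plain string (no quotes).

Token 1: literal('D'). Output: "D"
Token 2: literal('O'). Output: "DO"
Token 3: backref(off=2, len=4) (overlapping!). Copied 'DODO' from pos 0. Output: "DODODO"

Answer: DODODO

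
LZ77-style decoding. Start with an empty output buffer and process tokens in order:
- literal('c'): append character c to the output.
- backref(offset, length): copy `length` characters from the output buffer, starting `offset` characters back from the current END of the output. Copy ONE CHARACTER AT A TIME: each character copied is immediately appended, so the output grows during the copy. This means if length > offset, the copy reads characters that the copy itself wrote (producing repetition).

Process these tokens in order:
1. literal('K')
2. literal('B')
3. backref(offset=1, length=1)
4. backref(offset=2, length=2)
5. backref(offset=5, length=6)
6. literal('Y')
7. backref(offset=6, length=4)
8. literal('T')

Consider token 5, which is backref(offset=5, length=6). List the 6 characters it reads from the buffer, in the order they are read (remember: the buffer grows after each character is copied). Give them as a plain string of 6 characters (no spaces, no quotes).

Answer: KBBBBK

Derivation:
Token 1: literal('K'). Output: "K"
Token 2: literal('B'). Output: "KB"
Token 3: backref(off=1, len=1). Copied 'B' from pos 1. Output: "KBB"
Token 4: backref(off=2, len=2). Copied 'BB' from pos 1. Output: "KBBBB"
Token 5: backref(off=5, len=6). Buffer before: "KBBBB" (len 5)
  byte 1: read out[0]='K', append. Buffer now: "KBBBBK"
  byte 2: read out[1]='B', append. Buffer now: "KBBBBKB"
  byte 3: read out[2]='B', append. Buffer now: "KBBBBKBB"
  byte 4: read out[3]='B', append. Buffer now: "KBBBBKBBB"
  byte 5: read out[4]='B', append. Buffer now: "KBBBBKBBBB"
  byte 6: read out[5]='K', append. Buffer now: "KBBBBKBBBBK"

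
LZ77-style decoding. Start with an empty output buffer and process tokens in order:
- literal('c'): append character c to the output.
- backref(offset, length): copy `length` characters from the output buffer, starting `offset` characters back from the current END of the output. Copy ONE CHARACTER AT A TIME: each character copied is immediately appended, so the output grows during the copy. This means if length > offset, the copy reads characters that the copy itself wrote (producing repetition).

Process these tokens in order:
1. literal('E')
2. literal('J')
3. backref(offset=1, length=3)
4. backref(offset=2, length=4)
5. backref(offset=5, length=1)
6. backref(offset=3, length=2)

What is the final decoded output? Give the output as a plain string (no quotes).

Token 1: literal('E'). Output: "E"
Token 2: literal('J'). Output: "EJ"
Token 3: backref(off=1, len=3) (overlapping!). Copied 'JJJ' from pos 1. Output: "EJJJJ"
Token 4: backref(off=2, len=4) (overlapping!). Copied 'JJJJ' from pos 3. Output: "EJJJJJJJJ"
Token 5: backref(off=5, len=1). Copied 'J' from pos 4. Output: "EJJJJJJJJJ"
Token 6: backref(off=3, len=2). Copied 'JJ' from pos 7. Output: "EJJJJJJJJJJJ"

Answer: EJJJJJJJJJJJ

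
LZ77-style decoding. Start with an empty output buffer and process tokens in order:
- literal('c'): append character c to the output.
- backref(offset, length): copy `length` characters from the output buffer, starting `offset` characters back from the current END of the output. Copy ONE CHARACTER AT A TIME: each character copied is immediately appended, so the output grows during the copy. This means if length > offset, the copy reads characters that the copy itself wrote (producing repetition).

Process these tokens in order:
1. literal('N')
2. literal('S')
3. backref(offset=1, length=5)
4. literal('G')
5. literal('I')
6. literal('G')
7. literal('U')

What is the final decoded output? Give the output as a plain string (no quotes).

Answer: NSSSSSSGIGU

Derivation:
Token 1: literal('N'). Output: "N"
Token 2: literal('S'). Output: "NS"
Token 3: backref(off=1, len=5) (overlapping!). Copied 'SSSSS' from pos 1. Output: "NSSSSSS"
Token 4: literal('G'). Output: "NSSSSSSG"
Token 5: literal('I'). Output: "NSSSSSSGI"
Token 6: literal('G'). Output: "NSSSSSSGIG"
Token 7: literal('U'). Output: "NSSSSSSGIGU"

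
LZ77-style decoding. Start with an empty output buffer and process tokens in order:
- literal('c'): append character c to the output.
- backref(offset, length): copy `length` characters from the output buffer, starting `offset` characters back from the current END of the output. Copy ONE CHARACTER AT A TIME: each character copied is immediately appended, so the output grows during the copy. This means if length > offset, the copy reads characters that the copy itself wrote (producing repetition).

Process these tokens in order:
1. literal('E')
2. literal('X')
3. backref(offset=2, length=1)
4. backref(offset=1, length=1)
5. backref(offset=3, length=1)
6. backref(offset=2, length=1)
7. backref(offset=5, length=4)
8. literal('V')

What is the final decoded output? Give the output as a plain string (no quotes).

Answer: EXEEXEXEEXV

Derivation:
Token 1: literal('E'). Output: "E"
Token 2: literal('X'). Output: "EX"
Token 3: backref(off=2, len=1). Copied 'E' from pos 0. Output: "EXE"
Token 4: backref(off=1, len=1). Copied 'E' from pos 2. Output: "EXEE"
Token 5: backref(off=3, len=1). Copied 'X' from pos 1. Output: "EXEEX"
Token 6: backref(off=2, len=1). Copied 'E' from pos 3. Output: "EXEEXE"
Token 7: backref(off=5, len=4). Copied 'XEEX' from pos 1. Output: "EXEEXEXEEX"
Token 8: literal('V'). Output: "EXEEXEXEEXV"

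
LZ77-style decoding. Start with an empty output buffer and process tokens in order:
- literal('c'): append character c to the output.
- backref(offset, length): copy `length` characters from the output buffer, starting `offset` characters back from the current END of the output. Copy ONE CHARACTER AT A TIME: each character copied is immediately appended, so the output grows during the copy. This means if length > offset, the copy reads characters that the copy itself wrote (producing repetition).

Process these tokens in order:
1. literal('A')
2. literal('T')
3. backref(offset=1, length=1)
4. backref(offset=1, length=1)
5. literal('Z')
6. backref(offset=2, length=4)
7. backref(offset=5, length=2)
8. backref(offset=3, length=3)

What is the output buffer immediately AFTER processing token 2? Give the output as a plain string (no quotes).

Answer: AT

Derivation:
Token 1: literal('A'). Output: "A"
Token 2: literal('T'). Output: "AT"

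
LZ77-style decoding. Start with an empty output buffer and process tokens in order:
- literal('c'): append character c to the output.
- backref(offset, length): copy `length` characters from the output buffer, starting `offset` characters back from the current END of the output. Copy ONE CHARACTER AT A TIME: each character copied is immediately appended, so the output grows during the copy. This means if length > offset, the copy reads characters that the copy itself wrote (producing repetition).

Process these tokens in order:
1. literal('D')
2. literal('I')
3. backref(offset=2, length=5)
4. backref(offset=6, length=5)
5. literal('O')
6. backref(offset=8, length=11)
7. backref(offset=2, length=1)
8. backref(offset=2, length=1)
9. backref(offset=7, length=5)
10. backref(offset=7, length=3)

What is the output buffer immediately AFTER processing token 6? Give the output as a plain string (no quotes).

Token 1: literal('D'). Output: "D"
Token 2: literal('I'). Output: "DI"
Token 3: backref(off=2, len=5) (overlapping!). Copied 'DIDID' from pos 0. Output: "DIDIDID"
Token 4: backref(off=6, len=5). Copied 'IDIDI' from pos 1. Output: "DIDIDIDIDIDI"
Token 5: literal('O'). Output: "DIDIDIDIDIDIO"
Token 6: backref(off=8, len=11) (overlapping!). Copied 'IDIDIDIOIDI' from pos 5. Output: "DIDIDIDIDIDIOIDIDIDIOIDI"

Answer: DIDIDIDIDIDIOIDIDIDIOIDI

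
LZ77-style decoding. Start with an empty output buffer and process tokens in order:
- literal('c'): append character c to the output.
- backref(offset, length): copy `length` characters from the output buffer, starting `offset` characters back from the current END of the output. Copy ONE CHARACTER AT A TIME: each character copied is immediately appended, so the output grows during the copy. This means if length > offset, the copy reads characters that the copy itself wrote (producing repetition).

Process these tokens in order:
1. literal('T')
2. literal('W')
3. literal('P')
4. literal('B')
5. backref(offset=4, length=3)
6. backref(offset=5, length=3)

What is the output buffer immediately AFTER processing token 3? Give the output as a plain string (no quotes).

Token 1: literal('T'). Output: "T"
Token 2: literal('W'). Output: "TW"
Token 3: literal('P'). Output: "TWP"

Answer: TWP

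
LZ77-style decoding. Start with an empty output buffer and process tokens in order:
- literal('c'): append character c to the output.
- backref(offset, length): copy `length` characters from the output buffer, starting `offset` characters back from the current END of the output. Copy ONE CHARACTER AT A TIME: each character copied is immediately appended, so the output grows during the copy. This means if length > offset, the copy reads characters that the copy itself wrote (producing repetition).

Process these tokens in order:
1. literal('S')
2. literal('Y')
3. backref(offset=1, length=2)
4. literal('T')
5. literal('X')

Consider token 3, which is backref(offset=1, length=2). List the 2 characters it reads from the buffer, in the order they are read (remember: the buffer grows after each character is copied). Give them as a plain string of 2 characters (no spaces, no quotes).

Answer: YY

Derivation:
Token 1: literal('S'). Output: "S"
Token 2: literal('Y'). Output: "SY"
Token 3: backref(off=1, len=2). Buffer before: "SY" (len 2)
  byte 1: read out[1]='Y', append. Buffer now: "SYY"
  byte 2: read out[2]='Y', append. Buffer now: "SYYY"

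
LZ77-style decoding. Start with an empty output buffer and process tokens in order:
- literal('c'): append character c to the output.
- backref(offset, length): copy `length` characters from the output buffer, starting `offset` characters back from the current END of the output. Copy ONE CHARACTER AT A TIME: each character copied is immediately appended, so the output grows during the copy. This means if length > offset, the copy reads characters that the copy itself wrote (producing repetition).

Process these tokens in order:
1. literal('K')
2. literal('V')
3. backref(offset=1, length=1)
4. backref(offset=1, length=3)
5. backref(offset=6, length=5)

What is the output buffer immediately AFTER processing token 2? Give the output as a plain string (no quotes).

Answer: KV

Derivation:
Token 1: literal('K'). Output: "K"
Token 2: literal('V'). Output: "KV"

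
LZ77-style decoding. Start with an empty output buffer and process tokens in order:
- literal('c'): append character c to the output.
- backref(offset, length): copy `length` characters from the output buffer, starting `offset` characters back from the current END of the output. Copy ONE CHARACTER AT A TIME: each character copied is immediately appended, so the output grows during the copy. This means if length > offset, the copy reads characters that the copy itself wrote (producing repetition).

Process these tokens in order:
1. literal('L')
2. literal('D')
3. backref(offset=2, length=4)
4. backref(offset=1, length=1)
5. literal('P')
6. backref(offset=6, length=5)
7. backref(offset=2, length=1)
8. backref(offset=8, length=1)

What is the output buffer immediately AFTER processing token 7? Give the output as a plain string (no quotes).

Answer: LDLDLDDPLDLDDD

Derivation:
Token 1: literal('L'). Output: "L"
Token 2: literal('D'). Output: "LD"
Token 3: backref(off=2, len=4) (overlapping!). Copied 'LDLD' from pos 0. Output: "LDLDLD"
Token 4: backref(off=1, len=1). Copied 'D' from pos 5. Output: "LDLDLDD"
Token 5: literal('P'). Output: "LDLDLDDP"
Token 6: backref(off=6, len=5). Copied 'LDLDD' from pos 2. Output: "LDLDLDDPLDLDD"
Token 7: backref(off=2, len=1). Copied 'D' from pos 11. Output: "LDLDLDDPLDLDDD"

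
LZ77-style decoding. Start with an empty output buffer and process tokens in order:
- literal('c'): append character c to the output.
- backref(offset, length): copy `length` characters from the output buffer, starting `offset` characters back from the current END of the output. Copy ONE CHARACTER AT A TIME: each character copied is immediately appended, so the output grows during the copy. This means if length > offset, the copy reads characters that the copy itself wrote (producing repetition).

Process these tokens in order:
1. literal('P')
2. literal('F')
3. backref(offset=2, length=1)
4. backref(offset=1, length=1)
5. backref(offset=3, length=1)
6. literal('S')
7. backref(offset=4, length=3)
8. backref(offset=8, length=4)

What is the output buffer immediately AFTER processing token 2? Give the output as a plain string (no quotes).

Token 1: literal('P'). Output: "P"
Token 2: literal('F'). Output: "PF"

Answer: PF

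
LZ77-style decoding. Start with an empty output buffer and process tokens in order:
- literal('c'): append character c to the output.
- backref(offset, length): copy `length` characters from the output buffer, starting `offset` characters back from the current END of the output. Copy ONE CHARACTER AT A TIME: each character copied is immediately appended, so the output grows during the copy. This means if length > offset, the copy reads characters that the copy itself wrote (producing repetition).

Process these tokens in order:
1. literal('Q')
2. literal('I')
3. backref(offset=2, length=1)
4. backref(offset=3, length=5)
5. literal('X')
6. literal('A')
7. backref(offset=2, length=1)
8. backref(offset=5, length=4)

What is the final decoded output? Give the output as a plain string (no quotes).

Token 1: literal('Q'). Output: "Q"
Token 2: literal('I'). Output: "QI"
Token 3: backref(off=2, len=1). Copied 'Q' from pos 0. Output: "QIQ"
Token 4: backref(off=3, len=5) (overlapping!). Copied 'QIQQI' from pos 0. Output: "QIQQIQQI"
Token 5: literal('X'). Output: "QIQQIQQIX"
Token 6: literal('A'). Output: "QIQQIQQIXA"
Token 7: backref(off=2, len=1). Copied 'X' from pos 8. Output: "QIQQIQQIXAX"
Token 8: backref(off=5, len=4). Copied 'QIXA' from pos 6. Output: "QIQQIQQIXAXQIXA"

Answer: QIQQIQQIXAXQIXA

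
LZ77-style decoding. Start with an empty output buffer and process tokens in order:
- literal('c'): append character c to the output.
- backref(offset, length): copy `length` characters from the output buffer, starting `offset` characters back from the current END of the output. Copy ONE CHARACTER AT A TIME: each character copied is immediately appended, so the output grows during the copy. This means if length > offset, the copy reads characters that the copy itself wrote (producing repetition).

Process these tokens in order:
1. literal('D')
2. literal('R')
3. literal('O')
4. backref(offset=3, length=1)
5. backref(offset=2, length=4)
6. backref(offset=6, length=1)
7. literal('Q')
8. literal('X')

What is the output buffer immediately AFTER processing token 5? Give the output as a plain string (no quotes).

Answer: DRODODOD

Derivation:
Token 1: literal('D'). Output: "D"
Token 2: literal('R'). Output: "DR"
Token 3: literal('O'). Output: "DRO"
Token 4: backref(off=3, len=1). Copied 'D' from pos 0. Output: "DROD"
Token 5: backref(off=2, len=4) (overlapping!). Copied 'ODOD' from pos 2. Output: "DRODODOD"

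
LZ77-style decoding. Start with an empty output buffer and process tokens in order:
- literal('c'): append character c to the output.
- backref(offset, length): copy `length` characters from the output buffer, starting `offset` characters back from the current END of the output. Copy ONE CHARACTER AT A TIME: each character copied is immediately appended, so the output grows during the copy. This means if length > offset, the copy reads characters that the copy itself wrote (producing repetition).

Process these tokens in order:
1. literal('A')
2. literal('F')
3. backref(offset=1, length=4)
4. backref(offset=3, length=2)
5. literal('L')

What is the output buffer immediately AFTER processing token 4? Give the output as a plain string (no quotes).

Answer: AFFFFFFF

Derivation:
Token 1: literal('A'). Output: "A"
Token 2: literal('F'). Output: "AF"
Token 3: backref(off=1, len=4) (overlapping!). Copied 'FFFF' from pos 1. Output: "AFFFFF"
Token 4: backref(off=3, len=2). Copied 'FF' from pos 3. Output: "AFFFFFFF"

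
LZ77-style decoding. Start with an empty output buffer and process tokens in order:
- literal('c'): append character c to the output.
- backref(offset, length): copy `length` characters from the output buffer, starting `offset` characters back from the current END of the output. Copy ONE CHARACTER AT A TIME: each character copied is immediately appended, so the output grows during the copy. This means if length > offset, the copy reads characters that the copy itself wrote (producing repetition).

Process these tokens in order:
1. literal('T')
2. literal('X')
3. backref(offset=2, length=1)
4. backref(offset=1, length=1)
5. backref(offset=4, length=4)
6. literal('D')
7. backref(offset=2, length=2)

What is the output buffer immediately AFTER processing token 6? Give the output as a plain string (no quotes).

Answer: TXTTTXTTD

Derivation:
Token 1: literal('T'). Output: "T"
Token 2: literal('X'). Output: "TX"
Token 3: backref(off=2, len=1). Copied 'T' from pos 0. Output: "TXT"
Token 4: backref(off=1, len=1). Copied 'T' from pos 2. Output: "TXTT"
Token 5: backref(off=4, len=4). Copied 'TXTT' from pos 0. Output: "TXTTTXTT"
Token 6: literal('D'). Output: "TXTTTXTTD"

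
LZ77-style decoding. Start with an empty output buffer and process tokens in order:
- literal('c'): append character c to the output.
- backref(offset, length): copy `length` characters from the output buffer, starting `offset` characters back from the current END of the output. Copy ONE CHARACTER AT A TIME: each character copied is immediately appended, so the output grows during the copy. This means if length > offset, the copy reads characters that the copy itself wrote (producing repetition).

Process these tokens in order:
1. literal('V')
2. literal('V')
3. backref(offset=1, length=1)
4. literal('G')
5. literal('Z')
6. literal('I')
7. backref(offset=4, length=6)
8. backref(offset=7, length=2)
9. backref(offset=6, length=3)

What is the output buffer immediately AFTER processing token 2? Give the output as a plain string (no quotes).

Answer: VV

Derivation:
Token 1: literal('V'). Output: "V"
Token 2: literal('V'). Output: "VV"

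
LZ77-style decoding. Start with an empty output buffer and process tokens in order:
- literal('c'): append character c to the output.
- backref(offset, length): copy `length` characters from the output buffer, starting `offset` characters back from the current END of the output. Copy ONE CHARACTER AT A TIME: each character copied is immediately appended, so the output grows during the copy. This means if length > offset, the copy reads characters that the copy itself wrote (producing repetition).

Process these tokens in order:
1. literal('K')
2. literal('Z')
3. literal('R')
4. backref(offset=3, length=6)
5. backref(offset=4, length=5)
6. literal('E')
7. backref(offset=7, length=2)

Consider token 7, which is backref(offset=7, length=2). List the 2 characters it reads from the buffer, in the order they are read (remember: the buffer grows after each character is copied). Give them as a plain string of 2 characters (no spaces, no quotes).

Answer: RR

Derivation:
Token 1: literal('K'). Output: "K"
Token 2: literal('Z'). Output: "KZ"
Token 3: literal('R'). Output: "KZR"
Token 4: backref(off=3, len=6) (overlapping!). Copied 'KZRKZR' from pos 0. Output: "KZRKZRKZR"
Token 5: backref(off=4, len=5) (overlapping!). Copied 'RKZRR' from pos 5. Output: "KZRKZRKZRRKZRR"
Token 6: literal('E'). Output: "KZRKZRKZRRKZRRE"
Token 7: backref(off=7, len=2). Buffer before: "KZRKZRKZRRKZRRE" (len 15)
  byte 1: read out[8]='R', append. Buffer now: "KZRKZRKZRRKZRRER"
  byte 2: read out[9]='R', append. Buffer now: "KZRKZRKZRRKZRRERR"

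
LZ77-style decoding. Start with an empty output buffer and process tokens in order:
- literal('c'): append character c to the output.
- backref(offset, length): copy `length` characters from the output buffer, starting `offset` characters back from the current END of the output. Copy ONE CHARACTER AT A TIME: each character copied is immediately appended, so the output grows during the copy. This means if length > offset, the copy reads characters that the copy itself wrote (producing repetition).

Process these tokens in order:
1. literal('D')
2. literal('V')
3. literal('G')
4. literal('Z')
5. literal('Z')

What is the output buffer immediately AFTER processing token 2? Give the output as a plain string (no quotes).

Answer: DV

Derivation:
Token 1: literal('D'). Output: "D"
Token 2: literal('V'). Output: "DV"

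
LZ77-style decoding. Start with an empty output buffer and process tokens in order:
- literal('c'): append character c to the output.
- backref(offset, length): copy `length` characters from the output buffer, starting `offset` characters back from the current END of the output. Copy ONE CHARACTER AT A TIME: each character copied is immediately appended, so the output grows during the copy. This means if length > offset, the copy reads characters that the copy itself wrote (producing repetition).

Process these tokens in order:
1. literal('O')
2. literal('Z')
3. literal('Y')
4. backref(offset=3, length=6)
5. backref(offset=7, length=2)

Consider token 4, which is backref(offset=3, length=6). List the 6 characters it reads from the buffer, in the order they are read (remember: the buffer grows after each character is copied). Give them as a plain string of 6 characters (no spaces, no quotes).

Token 1: literal('O'). Output: "O"
Token 2: literal('Z'). Output: "OZ"
Token 3: literal('Y'). Output: "OZY"
Token 4: backref(off=3, len=6). Buffer before: "OZY" (len 3)
  byte 1: read out[0]='O', append. Buffer now: "OZYO"
  byte 2: read out[1]='Z', append. Buffer now: "OZYOZ"
  byte 3: read out[2]='Y', append. Buffer now: "OZYOZY"
  byte 4: read out[3]='O', append. Buffer now: "OZYOZYO"
  byte 5: read out[4]='Z', append. Buffer now: "OZYOZYOZ"
  byte 6: read out[5]='Y', append. Buffer now: "OZYOZYOZY"

Answer: OZYOZY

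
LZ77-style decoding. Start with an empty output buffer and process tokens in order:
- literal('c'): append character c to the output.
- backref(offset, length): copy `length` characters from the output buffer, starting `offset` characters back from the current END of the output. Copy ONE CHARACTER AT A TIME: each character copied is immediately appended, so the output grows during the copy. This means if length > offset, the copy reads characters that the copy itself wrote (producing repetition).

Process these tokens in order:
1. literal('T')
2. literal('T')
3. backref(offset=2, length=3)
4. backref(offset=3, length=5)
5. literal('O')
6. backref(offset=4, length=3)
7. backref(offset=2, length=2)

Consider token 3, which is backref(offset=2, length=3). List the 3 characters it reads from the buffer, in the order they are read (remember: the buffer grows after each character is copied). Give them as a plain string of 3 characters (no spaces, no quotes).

Token 1: literal('T'). Output: "T"
Token 2: literal('T'). Output: "TT"
Token 3: backref(off=2, len=3). Buffer before: "TT" (len 2)
  byte 1: read out[0]='T', append. Buffer now: "TTT"
  byte 2: read out[1]='T', append. Buffer now: "TTTT"
  byte 3: read out[2]='T', append. Buffer now: "TTTTT"

Answer: TTT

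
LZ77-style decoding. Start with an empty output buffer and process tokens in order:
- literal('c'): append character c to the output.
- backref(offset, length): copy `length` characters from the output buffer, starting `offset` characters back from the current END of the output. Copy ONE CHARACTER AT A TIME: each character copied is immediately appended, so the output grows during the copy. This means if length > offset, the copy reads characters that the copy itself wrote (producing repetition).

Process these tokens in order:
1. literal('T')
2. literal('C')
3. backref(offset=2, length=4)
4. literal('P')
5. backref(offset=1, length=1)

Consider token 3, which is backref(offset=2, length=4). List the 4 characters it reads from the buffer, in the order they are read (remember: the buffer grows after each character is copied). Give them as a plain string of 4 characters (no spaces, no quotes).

Token 1: literal('T'). Output: "T"
Token 2: literal('C'). Output: "TC"
Token 3: backref(off=2, len=4). Buffer before: "TC" (len 2)
  byte 1: read out[0]='T', append. Buffer now: "TCT"
  byte 2: read out[1]='C', append. Buffer now: "TCTC"
  byte 3: read out[2]='T', append. Buffer now: "TCTCT"
  byte 4: read out[3]='C', append. Buffer now: "TCTCTC"

Answer: TCTC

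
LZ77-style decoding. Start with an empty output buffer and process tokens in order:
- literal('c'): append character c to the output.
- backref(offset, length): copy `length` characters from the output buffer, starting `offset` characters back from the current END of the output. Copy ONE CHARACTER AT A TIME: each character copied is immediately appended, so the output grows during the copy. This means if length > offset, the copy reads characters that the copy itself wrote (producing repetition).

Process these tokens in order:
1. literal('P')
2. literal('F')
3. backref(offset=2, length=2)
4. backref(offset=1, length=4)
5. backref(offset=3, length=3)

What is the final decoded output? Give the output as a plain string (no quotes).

Token 1: literal('P'). Output: "P"
Token 2: literal('F'). Output: "PF"
Token 3: backref(off=2, len=2). Copied 'PF' from pos 0. Output: "PFPF"
Token 4: backref(off=1, len=4) (overlapping!). Copied 'FFFF' from pos 3. Output: "PFPFFFFF"
Token 5: backref(off=3, len=3). Copied 'FFF' from pos 5. Output: "PFPFFFFFFFF"

Answer: PFPFFFFFFFF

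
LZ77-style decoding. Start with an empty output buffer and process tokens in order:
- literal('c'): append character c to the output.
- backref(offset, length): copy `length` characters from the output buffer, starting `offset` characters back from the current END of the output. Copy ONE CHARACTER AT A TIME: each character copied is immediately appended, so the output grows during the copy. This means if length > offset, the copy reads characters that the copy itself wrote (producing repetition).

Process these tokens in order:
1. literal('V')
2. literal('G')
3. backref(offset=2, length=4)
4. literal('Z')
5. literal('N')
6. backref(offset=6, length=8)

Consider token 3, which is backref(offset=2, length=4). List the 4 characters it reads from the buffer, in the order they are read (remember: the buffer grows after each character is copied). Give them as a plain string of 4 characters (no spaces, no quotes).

Answer: VGVG

Derivation:
Token 1: literal('V'). Output: "V"
Token 2: literal('G'). Output: "VG"
Token 3: backref(off=2, len=4). Buffer before: "VG" (len 2)
  byte 1: read out[0]='V', append. Buffer now: "VGV"
  byte 2: read out[1]='G', append. Buffer now: "VGVG"
  byte 3: read out[2]='V', append. Buffer now: "VGVGV"
  byte 4: read out[3]='G', append. Buffer now: "VGVGVG"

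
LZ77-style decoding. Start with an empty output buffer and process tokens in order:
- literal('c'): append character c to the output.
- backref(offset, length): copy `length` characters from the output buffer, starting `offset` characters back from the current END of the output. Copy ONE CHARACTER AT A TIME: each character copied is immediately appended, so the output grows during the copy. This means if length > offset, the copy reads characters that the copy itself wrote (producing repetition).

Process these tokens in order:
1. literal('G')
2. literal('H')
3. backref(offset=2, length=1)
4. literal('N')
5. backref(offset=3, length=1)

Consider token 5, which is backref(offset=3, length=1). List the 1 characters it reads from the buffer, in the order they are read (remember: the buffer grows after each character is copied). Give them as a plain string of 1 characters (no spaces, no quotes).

Token 1: literal('G'). Output: "G"
Token 2: literal('H'). Output: "GH"
Token 3: backref(off=2, len=1). Copied 'G' from pos 0. Output: "GHG"
Token 4: literal('N'). Output: "GHGN"
Token 5: backref(off=3, len=1). Buffer before: "GHGN" (len 4)
  byte 1: read out[1]='H', append. Buffer now: "GHGNH"

Answer: H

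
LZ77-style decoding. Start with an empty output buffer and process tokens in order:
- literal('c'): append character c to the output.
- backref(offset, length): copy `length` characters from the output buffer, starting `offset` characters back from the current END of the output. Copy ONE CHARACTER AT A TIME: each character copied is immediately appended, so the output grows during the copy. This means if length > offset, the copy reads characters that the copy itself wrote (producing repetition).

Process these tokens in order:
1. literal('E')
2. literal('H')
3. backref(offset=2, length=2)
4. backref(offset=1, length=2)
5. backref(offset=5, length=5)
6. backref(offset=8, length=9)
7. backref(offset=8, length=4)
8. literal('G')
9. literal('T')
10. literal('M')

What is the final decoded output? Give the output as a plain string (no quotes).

Answer: EHEHHHHEHHHHHHHEHHHHHHHEGTM

Derivation:
Token 1: literal('E'). Output: "E"
Token 2: literal('H'). Output: "EH"
Token 3: backref(off=2, len=2). Copied 'EH' from pos 0. Output: "EHEH"
Token 4: backref(off=1, len=2) (overlapping!). Copied 'HH' from pos 3. Output: "EHEHHH"
Token 5: backref(off=5, len=5). Copied 'HEHHH' from pos 1. Output: "EHEHHHHEHHH"
Token 6: backref(off=8, len=9) (overlapping!). Copied 'HHHHEHHHH' from pos 3. Output: "EHEHHHHEHHHHHHHEHHHH"
Token 7: backref(off=8, len=4). Copied 'HHHE' from pos 12. Output: "EHEHHHHEHHHHHHHEHHHHHHHE"
Token 8: literal('G'). Output: "EHEHHHHEHHHHHHHEHHHHHHHEG"
Token 9: literal('T'). Output: "EHEHHHHEHHHHHHHEHHHHHHHEGT"
Token 10: literal('M'). Output: "EHEHHHHEHHHHHHHEHHHHHHHEGTM"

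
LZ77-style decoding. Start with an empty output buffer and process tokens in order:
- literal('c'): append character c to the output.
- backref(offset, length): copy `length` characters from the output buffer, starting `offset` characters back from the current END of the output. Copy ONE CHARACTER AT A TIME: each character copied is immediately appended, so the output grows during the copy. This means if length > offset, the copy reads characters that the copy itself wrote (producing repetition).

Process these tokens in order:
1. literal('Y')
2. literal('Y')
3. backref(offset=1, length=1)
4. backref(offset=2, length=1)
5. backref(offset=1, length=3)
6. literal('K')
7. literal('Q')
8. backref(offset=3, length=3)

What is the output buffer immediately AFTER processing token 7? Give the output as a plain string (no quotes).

Token 1: literal('Y'). Output: "Y"
Token 2: literal('Y'). Output: "YY"
Token 3: backref(off=1, len=1). Copied 'Y' from pos 1. Output: "YYY"
Token 4: backref(off=2, len=1). Copied 'Y' from pos 1. Output: "YYYY"
Token 5: backref(off=1, len=3) (overlapping!). Copied 'YYY' from pos 3. Output: "YYYYYYY"
Token 6: literal('K'). Output: "YYYYYYYK"
Token 7: literal('Q'). Output: "YYYYYYYKQ"

Answer: YYYYYYYKQ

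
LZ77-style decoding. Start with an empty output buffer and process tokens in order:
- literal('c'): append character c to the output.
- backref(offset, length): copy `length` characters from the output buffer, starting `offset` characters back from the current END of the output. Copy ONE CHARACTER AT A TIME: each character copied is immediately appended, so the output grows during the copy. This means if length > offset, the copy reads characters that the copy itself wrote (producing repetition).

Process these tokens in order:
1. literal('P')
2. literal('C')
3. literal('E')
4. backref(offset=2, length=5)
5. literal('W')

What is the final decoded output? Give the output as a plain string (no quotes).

Token 1: literal('P'). Output: "P"
Token 2: literal('C'). Output: "PC"
Token 3: literal('E'). Output: "PCE"
Token 4: backref(off=2, len=5) (overlapping!). Copied 'CECEC' from pos 1. Output: "PCECECEC"
Token 5: literal('W'). Output: "PCECECECW"

Answer: PCECECECW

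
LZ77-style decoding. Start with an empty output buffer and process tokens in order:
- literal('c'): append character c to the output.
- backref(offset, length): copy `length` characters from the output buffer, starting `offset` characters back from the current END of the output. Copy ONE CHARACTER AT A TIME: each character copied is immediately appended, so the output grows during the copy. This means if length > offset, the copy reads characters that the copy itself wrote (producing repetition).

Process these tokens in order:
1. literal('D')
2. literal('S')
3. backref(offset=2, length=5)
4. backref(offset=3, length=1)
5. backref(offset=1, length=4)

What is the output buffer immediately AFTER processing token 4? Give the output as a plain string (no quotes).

Answer: DSDSDSDD

Derivation:
Token 1: literal('D'). Output: "D"
Token 2: literal('S'). Output: "DS"
Token 3: backref(off=2, len=5) (overlapping!). Copied 'DSDSD' from pos 0. Output: "DSDSDSD"
Token 4: backref(off=3, len=1). Copied 'D' from pos 4. Output: "DSDSDSDD"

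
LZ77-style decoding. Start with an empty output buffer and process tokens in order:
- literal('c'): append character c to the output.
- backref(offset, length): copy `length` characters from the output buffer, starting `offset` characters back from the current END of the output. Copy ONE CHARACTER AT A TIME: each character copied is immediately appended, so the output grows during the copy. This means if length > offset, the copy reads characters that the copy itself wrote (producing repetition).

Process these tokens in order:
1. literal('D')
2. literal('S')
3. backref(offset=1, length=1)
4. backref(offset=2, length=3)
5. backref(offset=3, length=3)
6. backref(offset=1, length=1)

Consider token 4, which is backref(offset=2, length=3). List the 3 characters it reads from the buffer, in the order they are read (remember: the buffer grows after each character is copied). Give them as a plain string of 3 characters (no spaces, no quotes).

Answer: SSS

Derivation:
Token 1: literal('D'). Output: "D"
Token 2: literal('S'). Output: "DS"
Token 3: backref(off=1, len=1). Copied 'S' from pos 1. Output: "DSS"
Token 4: backref(off=2, len=3). Buffer before: "DSS" (len 3)
  byte 1: read out[1]='S', append. Buffer now: "DSSS"
  byte 2: read out[2]='S', append. Buffer now: "DSSSS"
  byte 3: read out[3]='S', append. Buffer now: "DSSSSS"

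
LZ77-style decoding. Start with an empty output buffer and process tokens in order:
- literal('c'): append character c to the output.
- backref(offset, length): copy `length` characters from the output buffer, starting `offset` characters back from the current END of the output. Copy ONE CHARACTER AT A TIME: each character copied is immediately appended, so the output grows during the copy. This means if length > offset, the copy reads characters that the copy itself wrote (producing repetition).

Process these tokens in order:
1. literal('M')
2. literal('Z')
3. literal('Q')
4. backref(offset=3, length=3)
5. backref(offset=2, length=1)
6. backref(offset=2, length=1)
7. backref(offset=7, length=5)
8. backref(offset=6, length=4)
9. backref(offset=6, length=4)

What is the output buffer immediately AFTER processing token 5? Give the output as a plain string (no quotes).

Token 1: literal('M'). Output: "M"
Token 2: literal('Z'). Output: "MZ"
Token 3: literal('Q'). Output: "MZQ"
Token 4: backref(off=3, len=3). Copied 'MZQ' from pos 0. Output: "MZQMZQ"
Token 5: backref(off=2, len=1). Copied 'Z' from pos 4. Output: "MZQMZQZ"

Answer: MZQMZQZ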